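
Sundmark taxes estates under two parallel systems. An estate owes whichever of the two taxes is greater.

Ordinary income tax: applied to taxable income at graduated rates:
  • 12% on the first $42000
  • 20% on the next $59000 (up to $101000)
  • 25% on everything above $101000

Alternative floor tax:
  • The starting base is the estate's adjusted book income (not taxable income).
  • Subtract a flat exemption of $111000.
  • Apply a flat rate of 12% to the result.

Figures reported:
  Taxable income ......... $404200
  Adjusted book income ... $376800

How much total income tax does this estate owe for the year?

Alternative floor tax:
  Base (adjusted book income): $376800
  Less exemption $111000 → base $265800
  $265800 × 12% = $31896

Ordinary income tax:
  $42000 × 12% = $5040
  $59000 × 20% = $11800
  $303200 × 25% = $75800
  → $92640

$92640 > $31896, so the ordinary income tax governs.

$92640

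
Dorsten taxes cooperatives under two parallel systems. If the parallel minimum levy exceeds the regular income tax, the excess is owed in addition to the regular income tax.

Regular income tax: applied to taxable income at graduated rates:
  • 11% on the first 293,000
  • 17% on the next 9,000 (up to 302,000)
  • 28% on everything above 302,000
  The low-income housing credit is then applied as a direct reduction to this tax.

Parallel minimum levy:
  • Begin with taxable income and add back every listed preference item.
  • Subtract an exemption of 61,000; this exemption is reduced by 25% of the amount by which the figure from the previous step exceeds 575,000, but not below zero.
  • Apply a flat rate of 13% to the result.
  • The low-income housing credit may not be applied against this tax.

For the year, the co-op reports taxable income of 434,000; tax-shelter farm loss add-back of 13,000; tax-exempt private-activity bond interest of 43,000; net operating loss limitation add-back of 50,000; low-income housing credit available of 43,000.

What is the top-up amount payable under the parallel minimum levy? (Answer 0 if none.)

34,550

Parallel minimum levy:
  Adjusted income: 434,000 + 13,000 + 43,000 + 50,000 = 540,000
  Exemption: 540,000 ≤ 575,000, so full 61,000 applies
  Base: 540,000 − 61,000 = 479,000
  479,000 × 13% = 62,270

Regular income tax:
  293,000 × 11% = 32,230
  9,000 × 17% = 1,530
  132,000 × 28% = 36,960
  → 70,720
  Less low-income housing credit 43,000 → 27,720

Excess of parallel minimum levy over regular income tax: 62,270 − 27,720 = 34,550.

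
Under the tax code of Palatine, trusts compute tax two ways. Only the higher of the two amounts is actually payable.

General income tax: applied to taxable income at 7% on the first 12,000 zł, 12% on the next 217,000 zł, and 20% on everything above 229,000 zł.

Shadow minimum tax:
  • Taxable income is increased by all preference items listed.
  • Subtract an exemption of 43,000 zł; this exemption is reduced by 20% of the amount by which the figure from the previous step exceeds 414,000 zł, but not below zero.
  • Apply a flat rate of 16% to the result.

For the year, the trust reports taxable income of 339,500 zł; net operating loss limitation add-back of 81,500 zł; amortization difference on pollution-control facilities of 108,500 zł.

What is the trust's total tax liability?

General income tax:
  12,000 zł × 7% = 840 zł
  217,000 zł × 12% = 26,040 zł
  110,500 zł × 20% = 22,100 zł
  → 48,980 zł

Shadow minimum tax:
  Adjusted income: 339,500 zł + 81,500 zł + 108,500 zł = 529,500 zł
  Exemption: 43,000 zł − 20% × (529,500 zł − 414,000 zł) = 43,000 zł − 23,100 zł = 19,900 zł
  Base: 529,500 zł − 19,900 zł = 509,600 zł
  509,600 zł × 16% = 81,536 zł

81,536 zł > 48,980 zł, so the shadow minimum tax is the binding amount.

81,536 zł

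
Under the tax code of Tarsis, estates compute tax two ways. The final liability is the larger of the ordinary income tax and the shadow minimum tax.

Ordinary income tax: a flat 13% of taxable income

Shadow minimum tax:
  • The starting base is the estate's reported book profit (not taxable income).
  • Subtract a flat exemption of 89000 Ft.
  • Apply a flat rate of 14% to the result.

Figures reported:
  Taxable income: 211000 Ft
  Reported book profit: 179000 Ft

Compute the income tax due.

Shadow minimum tax:
  Base (reported book profit): 179000 Ft
  Less exemption 89000 Ft → base 90000 Ft
  90000 Ft × 14% = 12600 Ft

Ordinary income tax:
  211000 Ft × 13% = 27430 Ft

27430 Ft > 12600 Ft, so the ordinary income tax governs.

27430 Ft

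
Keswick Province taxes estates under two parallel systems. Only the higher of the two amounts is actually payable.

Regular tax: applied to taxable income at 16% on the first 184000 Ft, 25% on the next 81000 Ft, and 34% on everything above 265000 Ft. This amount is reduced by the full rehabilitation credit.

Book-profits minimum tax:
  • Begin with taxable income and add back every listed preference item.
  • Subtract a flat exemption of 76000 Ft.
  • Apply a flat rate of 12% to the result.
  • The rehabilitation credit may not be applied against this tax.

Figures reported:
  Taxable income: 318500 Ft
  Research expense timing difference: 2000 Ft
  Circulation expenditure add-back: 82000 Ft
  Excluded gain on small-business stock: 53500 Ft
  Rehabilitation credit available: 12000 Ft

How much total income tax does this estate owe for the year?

55880 Ft

Regular tax:
  184000 Ft × 16% = 29440 Ft
  81000 Ft × 25% = 20250 Ft
  53500 Ft × 34% = 18190 Ft
  → 67880 Ft
  Less rehabilitation credit 12000 Ft → 55880 Ft

Book-profits minimum tax:
  Adjusted income: 318500 Ft + 2000 Ft + 82000 Ft + 53500 Ft = 456000 Ft
  Less exemption 76000 Ft → base 380000 Ft
  380000 Ft × 12% = 45600 Ft

55880 Ft > 45600 Ft, so the regular tax governs.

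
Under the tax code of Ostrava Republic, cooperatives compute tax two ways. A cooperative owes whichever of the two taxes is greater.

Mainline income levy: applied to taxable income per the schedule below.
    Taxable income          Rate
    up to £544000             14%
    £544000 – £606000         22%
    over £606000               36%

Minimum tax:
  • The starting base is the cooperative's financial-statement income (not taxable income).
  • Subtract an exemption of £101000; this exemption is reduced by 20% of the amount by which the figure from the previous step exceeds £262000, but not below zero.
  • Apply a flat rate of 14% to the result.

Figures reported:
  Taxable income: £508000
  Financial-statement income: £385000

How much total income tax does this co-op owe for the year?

Mainline income levy:
  £508000 × 14% = £71120

Minimum tax:
  Base (financial-statement income): £385000
  Exemption: £101000 − 20% × (£385000 − £262000) = £101000 − £24600 = £76400
  Base: £385000 − £76400 = £308600
  £308600 × 14% = £43204

£71120 > £43204, so the mainline income levy governs.

£71120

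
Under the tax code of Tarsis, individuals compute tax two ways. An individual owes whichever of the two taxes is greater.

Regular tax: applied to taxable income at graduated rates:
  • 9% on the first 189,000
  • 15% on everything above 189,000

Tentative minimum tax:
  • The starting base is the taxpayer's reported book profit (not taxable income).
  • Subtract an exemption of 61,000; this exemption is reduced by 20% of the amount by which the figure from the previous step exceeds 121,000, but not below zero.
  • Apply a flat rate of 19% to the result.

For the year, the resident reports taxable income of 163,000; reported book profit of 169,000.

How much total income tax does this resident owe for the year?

22,344

Tentative minimum tax:
  Base (reported book profit): 169,000
  Exemption: 61,000 − 20% × (169,000 − 121,000) = 61,000 − 9,600 = 51,400
  Base: 169,000 − 51,400 = 117,600
  117,600 × 19% = 22,344

Regular tax:
  163,000 × 9% = 14,670

22,344 > 14,670, so the tentative minimum tax is the binding amount.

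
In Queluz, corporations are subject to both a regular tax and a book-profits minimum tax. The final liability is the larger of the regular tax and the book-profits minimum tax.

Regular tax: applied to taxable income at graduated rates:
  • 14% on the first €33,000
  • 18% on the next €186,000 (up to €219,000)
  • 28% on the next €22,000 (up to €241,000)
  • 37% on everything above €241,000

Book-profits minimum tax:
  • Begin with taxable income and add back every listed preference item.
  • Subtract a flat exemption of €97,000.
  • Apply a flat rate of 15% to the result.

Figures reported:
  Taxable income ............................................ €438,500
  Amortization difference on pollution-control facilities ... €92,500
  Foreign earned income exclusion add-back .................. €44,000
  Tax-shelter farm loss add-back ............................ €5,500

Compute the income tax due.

€117,335

Regular tax:
  €33,000 × 14% = €4,620
  €186,000 × 18% = €33,480
  €22,000 × 28% = €6,160
  €197,500 × 37% = €73,075
  → €117,335

Book-profits minimum tax:
  Adjusted income: €438,500 + €92,500 + €44,000 + €5,500 = €580,500
  Less exemption €97,000 → base €483,500
  €483,500 × 15% = €72,525

€117,335 > €72,525, so the regular tax governs.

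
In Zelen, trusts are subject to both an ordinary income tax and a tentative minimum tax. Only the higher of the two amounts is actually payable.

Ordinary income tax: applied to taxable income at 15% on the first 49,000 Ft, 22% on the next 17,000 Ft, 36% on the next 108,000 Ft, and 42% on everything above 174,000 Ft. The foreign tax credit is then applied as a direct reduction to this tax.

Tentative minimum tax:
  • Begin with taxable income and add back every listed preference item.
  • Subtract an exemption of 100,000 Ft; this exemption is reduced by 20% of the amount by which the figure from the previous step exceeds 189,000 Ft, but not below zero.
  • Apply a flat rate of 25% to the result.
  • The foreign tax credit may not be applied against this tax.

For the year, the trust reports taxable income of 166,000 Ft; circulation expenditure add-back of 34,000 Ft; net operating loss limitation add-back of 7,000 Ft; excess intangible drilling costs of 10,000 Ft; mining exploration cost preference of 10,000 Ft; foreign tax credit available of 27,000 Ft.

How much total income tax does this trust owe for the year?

Tentative minimum tax:
  Adjusted income: 166,000 Ft + 34,000 Ft + 7,000 Ft + 10,000 Ft + 10,000 Ft = 227,000 Ft
  Exemption: 100,000 Ft − 20% × (227,000 Ft − 189,000 Ft) = 100,000 Ft − 7,600 Ft = 92,400 Ft
  Base: 227,000 Ft − 92,400 Ft = 134,600 Ft
  134,600 Ft × 25% = 33,650 Ft

Ordinary income tax:
  49,000 Ft × 15% = 7,350 Ft
  17,000 Ft × 22% = 3,740 Ft
  100,000 Ft × 36% = 36,000 Ft
  → 47,090 Ft
  Less foreign tax credit 27,000 Ft → 20,090 Ft

33,650 Ft > 20,090 Ft, so the tentative minimum tax is the binding amount.

33,650 Ft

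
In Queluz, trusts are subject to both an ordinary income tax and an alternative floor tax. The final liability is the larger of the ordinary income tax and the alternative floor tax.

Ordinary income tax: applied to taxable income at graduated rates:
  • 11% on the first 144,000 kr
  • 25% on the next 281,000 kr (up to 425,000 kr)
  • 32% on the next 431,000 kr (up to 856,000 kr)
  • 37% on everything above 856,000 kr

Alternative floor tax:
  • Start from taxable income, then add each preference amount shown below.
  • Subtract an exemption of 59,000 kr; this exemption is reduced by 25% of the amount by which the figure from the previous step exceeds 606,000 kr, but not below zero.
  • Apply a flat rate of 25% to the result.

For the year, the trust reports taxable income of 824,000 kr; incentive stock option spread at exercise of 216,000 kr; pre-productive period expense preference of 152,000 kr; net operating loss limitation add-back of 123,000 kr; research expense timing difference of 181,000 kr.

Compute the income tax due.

374,000 kr

Alternative floor tax:
  Adjusted income: 824,000 kr + 216,000 kr + 152,000 kr + 123,000 kr + 181,000 kr = 1,496,000 kr
  Exemption: 25% × (1,496,000 kr − 606,000 kr) = 222,500 kr ≥ 59,000 kr, so the exemption is fully phased out
  Base: 1,496,000 kr − 0 kr = 1,496,000 kr
  1,496,000 kr × 25% = 374,000 kr

Ordinary income tax:
  144,000 kr × 11% = 15,840 kr
  281,000 kr × 25% = 70,250 kr
  399,000 kr × 32% = 127,680 kr
  → 213,770 kr

374,000 kr > 213,770 kr, so the alternative floor tax is the binding amount.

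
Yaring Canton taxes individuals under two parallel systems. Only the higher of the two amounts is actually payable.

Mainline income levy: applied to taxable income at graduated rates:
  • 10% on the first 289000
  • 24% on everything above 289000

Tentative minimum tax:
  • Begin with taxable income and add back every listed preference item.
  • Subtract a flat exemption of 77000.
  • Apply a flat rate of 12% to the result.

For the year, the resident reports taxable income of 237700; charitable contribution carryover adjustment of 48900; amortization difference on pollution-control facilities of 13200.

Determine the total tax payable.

26736

Tentative minimum tax:
  Adjusted income: 237700 + 48900 + 13200 = 299800
  Less exemption 77000 → base 222800
  222800 × 12% = 26736

Mainline income levy:
  237700 × 10% = 23770

26736 > 23770, so the tentative minimum tax is the binding amount.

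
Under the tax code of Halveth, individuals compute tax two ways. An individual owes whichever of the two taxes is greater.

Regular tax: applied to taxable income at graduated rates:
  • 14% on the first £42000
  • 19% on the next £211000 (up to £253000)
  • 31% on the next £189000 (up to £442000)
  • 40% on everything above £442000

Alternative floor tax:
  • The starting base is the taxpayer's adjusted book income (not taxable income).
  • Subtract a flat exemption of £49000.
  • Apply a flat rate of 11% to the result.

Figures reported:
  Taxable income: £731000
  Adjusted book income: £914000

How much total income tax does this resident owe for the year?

£220160

Regular tax:
  £42000 × 14% = £5880
  £211000 × 19% = £40090
  £189000 × 31% = £58590
  £289000 × 40% = £115600
  → £220160

Alternative floor tax:
  Base (adjusted book income): £914000
  Less exemption £49000 → base £865000
  £865000 × 11% = £95150

£220160 > £95150, so the regular tax governs.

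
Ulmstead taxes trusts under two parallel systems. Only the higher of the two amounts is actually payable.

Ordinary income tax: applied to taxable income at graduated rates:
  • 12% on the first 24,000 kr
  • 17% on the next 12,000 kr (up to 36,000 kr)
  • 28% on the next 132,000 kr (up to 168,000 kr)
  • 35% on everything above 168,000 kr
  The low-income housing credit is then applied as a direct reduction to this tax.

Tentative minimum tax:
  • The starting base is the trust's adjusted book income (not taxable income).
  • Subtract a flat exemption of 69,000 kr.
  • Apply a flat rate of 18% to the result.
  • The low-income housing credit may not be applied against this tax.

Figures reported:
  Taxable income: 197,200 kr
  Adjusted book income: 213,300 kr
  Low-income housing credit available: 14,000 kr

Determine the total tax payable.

38,100 kr

Tentative minimum tax:
  Base (adjusted book income): 213,300 kr
  Less exemption 69,000 kr → base 144,300 kr
  144,300 kr × 18% = 25,974 kr

Ordinary income tax:
  24,000 kr × 12% = 2,880 kr
  12,000 kr × 17% = 2,040 kr
  132,000 kr × 28% = 36,960 kr
  29,200 kr × 35% = 10,220 kr
  → 52,100 kr
  Less low-income housing credit 14,000 kr → 38,100 kr

38,100 kr > 25,974 kr, so the ordinary income tax governs.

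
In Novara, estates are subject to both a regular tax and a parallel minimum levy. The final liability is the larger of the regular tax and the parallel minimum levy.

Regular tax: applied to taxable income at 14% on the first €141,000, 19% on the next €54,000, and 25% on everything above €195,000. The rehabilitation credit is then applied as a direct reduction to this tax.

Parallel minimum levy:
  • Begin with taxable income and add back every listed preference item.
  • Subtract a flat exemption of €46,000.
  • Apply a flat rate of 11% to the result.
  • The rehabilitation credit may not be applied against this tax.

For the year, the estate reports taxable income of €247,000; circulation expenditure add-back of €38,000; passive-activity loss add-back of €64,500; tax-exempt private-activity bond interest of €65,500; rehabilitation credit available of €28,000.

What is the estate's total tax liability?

Regular tax:
  €141,000 × 14% = €19,740
  €54,000 × 19% = €10,260
  €52,000 × 25% = €13,000
  → €43,000
  Less rehabilitation credit €28,000 → €15,000

Parallel minimum levy:
  Adjusted income: €247,000 + €38,000 + €64,500 + €65,500 = €415,000
  Less exemption €46,000 → base €369,000
  €369,000 × 11% = €40,590

€40,590 > €15,000, so the parallel minimum levy is the binding amount.

€40,590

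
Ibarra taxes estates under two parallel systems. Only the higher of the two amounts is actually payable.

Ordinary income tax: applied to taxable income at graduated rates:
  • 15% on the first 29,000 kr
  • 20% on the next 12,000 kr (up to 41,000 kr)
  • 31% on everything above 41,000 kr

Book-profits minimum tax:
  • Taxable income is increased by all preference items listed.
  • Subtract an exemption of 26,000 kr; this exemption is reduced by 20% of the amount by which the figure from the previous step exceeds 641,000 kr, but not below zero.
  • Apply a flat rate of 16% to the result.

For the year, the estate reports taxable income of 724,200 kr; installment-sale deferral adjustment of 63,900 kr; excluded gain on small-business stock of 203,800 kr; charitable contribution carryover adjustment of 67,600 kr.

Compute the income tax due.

218,542 kr

Ordinary income tax:
  29,000 kr × 15% = 4,350 kr
  12,000 kr × 20% = 2,400 kr
  683,200 kr × 31% = 211,792 kr
  → 218,542 kr

Book-profits minimum tax:
  Adjusted income: 724,200 kr + 63,900 kr + 203,800 kr + 67,600 kr = 1,059,500 kr
  Exemption: 20% × (1,059,500 kr − 641,000 kr) = 83,700 kr ≥ 26,000 kr, so the exemption is fully phased out
  Base: 1,059,500 kr − 0 kr = 1,059,500 kr
  1,059,500 kr × 16% = 169,520 kr

218,542 kr > 169,520 kr, so the ordinary income tax governs.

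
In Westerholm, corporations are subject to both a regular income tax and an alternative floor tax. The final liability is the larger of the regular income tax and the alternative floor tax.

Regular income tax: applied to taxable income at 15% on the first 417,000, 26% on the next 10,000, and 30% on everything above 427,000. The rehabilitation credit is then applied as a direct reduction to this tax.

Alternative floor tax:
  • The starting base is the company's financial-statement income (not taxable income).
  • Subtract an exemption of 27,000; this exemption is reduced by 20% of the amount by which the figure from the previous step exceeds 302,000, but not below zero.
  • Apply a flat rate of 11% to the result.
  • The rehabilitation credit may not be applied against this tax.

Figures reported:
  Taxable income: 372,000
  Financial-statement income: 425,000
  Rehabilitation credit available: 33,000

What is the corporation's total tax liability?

46,486

Alternative floor tax:
  Base (financial-statement income): 425,000
  Exemption: 27,000 − 20% × (425,000 − 302,000) = 27,000 − 24,600 = 2,400
  Base: 425,000 − 2,400 = 422,600
  422,600 × 11% = 46,486

Regular income tax:
  372,000 × 15% = 55,800
  Less rehabilitation credit 33,000 → 22,800

46,486 > 22,800, so the alternative floor tax is the binding amount.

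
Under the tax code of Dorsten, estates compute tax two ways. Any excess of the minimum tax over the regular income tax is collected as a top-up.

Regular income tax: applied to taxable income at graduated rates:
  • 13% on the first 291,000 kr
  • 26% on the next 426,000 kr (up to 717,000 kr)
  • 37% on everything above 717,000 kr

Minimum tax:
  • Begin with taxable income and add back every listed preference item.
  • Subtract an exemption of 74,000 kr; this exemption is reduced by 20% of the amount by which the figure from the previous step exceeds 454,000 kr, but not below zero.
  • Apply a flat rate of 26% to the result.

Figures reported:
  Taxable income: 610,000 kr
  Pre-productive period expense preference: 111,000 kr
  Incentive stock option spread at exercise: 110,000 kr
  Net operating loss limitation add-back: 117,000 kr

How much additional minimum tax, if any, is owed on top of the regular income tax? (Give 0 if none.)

125,710 kr

Regular income tax:
  291,000 kr × 13% = 37,830 kr
  319,000 kr × 26% = 82,940 kr
  → 120,770 kr

Minimum tax:
  Adjusted income: 610,000 kr + 111,000 kr + 110,000 kr + 117,000 kr = 948,000 kr
  Exemption: 20% × (948,000 kr − 454,000 kr) = 98,800 kr ≥ 74,000 kr, so the exemption is fully phased out
  Base: 948,000 kr − 0 kr = 948,000 kr
  948,000 kr × 26% = 246,480 kr

Excess of minimum tax over regular income tax: 246,480 kr − 120,770 kr = 125,710 kr.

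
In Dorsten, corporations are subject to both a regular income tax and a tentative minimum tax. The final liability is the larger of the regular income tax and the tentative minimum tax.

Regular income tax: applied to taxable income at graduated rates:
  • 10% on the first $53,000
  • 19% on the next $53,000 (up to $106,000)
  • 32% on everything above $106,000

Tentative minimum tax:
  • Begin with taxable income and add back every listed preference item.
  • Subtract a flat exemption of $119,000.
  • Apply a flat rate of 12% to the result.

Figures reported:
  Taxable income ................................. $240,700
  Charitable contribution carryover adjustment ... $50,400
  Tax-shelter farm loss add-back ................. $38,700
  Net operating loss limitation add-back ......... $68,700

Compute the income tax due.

$58,474

Tentative minimum tax:
  Adjusted income: $240,700 + $50,400 + $38,700 + $68,700 = $398,500
  Less exemption $119,000 → base $279,500
  $279,500 × 12% = $33,540

Regular income tax:
  $53,000 × 10% = $5,300
  $53,000 × 19% = $10,070
  $134,700 × 32% = $43,104
  → $58,474

$58,474 > $33,540, so the regular income tax governs.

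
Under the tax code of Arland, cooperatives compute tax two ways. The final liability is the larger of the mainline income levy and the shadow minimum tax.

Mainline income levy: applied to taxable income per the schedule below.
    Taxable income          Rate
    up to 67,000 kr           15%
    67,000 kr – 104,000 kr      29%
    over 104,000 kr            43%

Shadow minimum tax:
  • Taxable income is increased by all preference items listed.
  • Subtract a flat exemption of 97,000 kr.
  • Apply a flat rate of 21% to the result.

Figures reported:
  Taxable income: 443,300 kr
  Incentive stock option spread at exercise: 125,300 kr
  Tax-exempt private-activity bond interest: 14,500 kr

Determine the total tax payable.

166,679 kr

Mainline income levy:
  67,000 kr × 15% = 10,050 kr
  37,000 kr × 29% = 10,730 kr
  339,300 kr × 43% = 145,899 kr
  → 166,679 kr

Shadow minimum tax:
  Adjusted income: 443,300 kr + 125,300 kr + 14,500 kr = 583,100 kr
  Less exemption 97,000 kr → base 486,100 kr
  486,100 kr × 21% = 102,081 kr

166,679 kr > 102,081 kr, so the mainline income levy governs.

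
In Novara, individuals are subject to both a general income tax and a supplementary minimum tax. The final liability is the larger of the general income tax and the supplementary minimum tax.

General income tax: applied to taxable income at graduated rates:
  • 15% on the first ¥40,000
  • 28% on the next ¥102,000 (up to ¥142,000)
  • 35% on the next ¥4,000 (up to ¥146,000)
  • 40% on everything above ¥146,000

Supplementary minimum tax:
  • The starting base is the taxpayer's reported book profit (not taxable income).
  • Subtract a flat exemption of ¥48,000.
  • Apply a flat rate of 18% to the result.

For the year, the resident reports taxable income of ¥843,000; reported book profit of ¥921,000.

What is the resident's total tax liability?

General income tax:
  ¥40,000 × 15% = ¥6,000
  ¥102,000 × 28% = ¥28,560
  ¥4,000 × 35% = ¥1,400
  ¥697,000 × 40% = ¥278,800
  → ¥314,760

Supplementary minimum tax:
  Base (reported book profit): ¥921,000
  Less exemption ¥48,000 → base ¥873,000
  ¥873,000 × 18% = ¥157,140

¥314,760 > ¥157,140, so the general income tax governs.

¥314,760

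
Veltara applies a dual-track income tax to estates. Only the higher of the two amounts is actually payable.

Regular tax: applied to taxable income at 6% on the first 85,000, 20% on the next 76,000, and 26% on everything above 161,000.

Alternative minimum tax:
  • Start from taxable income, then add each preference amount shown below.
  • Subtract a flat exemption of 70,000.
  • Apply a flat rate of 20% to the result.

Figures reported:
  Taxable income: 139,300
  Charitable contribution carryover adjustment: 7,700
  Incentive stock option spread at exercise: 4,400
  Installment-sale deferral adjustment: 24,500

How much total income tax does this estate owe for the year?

21,180

Regular tax:
  85,000 × 6% = 5,100
  54,300 × 20% = 10,860
  → 15,960

Alternative minimum tax:
  Adjusted income: 139,300 + 7,700 + 4,400 + 24,500 = 175,900
  Less exemption 70,000 → base 105,900
  105,900 × 20% = 21,180

21,180 > 15,960, so the alternative minimum tax is the binding amount.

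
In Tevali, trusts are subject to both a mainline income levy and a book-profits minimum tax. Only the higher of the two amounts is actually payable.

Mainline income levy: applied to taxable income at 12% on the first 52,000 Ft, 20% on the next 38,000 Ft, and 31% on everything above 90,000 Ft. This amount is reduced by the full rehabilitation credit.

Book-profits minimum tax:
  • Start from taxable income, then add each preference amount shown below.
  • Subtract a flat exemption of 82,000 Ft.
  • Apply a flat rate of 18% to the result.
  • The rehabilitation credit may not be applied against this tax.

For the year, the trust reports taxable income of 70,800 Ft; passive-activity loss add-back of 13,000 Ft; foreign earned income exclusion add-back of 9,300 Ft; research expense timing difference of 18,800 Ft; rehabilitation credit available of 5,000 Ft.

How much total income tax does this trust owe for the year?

Book-profits minimum tax:
  Adjusted income: 70,800 Ft + 13,000 Ft + 9,300 Ft + 18,800 Ft = 111,900 Ft
  Less exemption 82,000 Ft → base 29,900 Ft
  29,900 Ft × 18% = 5,382 Ft

Mainline income levy:
  52,000 Ft × 12% = 6,240 Ft
  18,800 Ft × 20% = 3,760 Ft
  → 10,000 Ft
  Less rehabilitation credit 5,000 Ft → 5,000 Ft

5,382 Ft > 5,000 Ft, so the book-profits minimum tax is the binding amount.

5,382 Ft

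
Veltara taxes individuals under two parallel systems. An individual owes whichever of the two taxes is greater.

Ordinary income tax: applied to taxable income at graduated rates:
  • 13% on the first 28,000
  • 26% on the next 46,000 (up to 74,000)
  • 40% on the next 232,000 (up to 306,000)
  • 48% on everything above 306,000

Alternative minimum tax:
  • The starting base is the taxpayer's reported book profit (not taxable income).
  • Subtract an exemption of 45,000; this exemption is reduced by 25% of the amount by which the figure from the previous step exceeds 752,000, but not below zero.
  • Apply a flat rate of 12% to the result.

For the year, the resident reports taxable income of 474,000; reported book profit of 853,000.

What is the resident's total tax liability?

Ordinary income tax:
  28,000 × 13% = 3,640
  46,000 × 26% = 11,960
  232,000 × 40% = 92,800
  168,000 × 48% = 80,640
  → 189,040

Alternative minimum tax:
  Base (reported book profit): 853,000
  Exemption: 45,000 − 25% × (853,000 − 752,000) = 45,000 − 25,250 = 19,750
  Base: 853,000 − 19,750 = 833,250
  833,250 × 12% = 99,990

189,040 > 99,990, so the ordinary income tax governs.

189,040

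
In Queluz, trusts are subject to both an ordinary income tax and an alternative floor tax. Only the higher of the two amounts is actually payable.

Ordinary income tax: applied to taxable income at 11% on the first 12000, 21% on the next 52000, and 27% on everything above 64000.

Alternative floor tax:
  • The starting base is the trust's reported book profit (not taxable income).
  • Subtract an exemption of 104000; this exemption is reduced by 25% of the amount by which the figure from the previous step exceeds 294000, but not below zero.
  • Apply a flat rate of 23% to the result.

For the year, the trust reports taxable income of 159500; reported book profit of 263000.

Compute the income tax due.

38025

Ordinary income tax:
  12000 × 11% = 1320
  52000 × 21% = 10920
  95500 × 27% = 25785
  → 38025

Alternative floor tax:
  Base (reported book profit): 263000
  Exemption: 263000 ≤ 294000, so full 104000 applies
  Base: 263000 − 104000 = 159000
  159000 × 23% = 36570

38025 > 36570, so the ordinary income tax governs.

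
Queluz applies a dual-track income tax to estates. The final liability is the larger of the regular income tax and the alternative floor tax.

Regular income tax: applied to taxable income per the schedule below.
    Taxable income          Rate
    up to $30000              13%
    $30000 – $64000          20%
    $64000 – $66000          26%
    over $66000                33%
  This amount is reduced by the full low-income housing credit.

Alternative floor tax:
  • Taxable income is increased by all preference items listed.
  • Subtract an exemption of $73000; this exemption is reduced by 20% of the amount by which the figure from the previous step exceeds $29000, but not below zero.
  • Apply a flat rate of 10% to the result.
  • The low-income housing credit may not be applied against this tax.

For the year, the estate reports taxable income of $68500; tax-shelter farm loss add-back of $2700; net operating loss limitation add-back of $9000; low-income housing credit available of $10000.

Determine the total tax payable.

$2045

Alternative floor tax:
  Adjusted income: $68500 + $2700 + $9000 = $80200
  Exemption: $73000 − 20% × ($80200 − $29000) = $73000 − $10240 = $62760
  Base: $80200 − $62760 = $17440
  $17440 × 10% = $1744

Regular income tax:
  $30000 × 13% = $3900
  $34000 × 20% = $6800
  $2000 × 26% = $520
  $2500 × 33% = $825
  → $12045
  Less low-income housing credit $10000 → $2045

$2045 > $1744, so the regular income tax governs.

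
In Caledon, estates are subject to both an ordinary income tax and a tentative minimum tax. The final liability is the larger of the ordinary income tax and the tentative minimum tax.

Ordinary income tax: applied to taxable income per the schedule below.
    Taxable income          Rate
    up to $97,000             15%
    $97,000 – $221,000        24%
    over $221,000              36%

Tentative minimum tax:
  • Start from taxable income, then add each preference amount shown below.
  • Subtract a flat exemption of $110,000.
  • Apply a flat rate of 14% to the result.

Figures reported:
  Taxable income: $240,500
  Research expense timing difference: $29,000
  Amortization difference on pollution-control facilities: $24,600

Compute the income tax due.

$51,330

Tentative minimum tax:
  Adjusted income: $240,500 + $29,000 + $24,600 = $294,100
  Less exemption $110,000 → base $184,100
  $184,100 × 14% = $25,774

Ordinary income tax:
  $97,000 × 15% = $14,550
  $124,000 × 24% = $29,760
  $19,500 × 36% = $7,020
  → $51,330

$51,330 > $25,774, so the ordinary income tax governs.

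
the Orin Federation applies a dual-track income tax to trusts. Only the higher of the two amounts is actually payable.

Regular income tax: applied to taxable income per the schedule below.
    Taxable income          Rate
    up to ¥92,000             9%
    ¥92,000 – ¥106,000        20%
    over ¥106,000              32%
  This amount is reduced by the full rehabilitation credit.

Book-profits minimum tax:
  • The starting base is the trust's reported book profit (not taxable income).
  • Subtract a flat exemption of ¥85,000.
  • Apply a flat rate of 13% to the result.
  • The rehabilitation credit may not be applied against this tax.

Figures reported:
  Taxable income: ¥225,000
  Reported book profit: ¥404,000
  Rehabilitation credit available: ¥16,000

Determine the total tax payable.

Book-profits minimum tax:
  Base (reported book profit): ¥404,000
  Less exemption ¥85,000 → base ¥319,000
  ¥319,000 × 13% = ¥41,470

Regular income tax:
  ¥92,000 × 9% = ¥8,280
  ¥14,000 × 20% = ¥2,800
  ¥119,000 × 32% = ¥38,080
  → ¥49,160
  Less rehabilitation credit ¥16,000 → ¥33,160

¥41,470 > ¥33,160, so the book-profits minimum tax is the binding amount.

¥41,470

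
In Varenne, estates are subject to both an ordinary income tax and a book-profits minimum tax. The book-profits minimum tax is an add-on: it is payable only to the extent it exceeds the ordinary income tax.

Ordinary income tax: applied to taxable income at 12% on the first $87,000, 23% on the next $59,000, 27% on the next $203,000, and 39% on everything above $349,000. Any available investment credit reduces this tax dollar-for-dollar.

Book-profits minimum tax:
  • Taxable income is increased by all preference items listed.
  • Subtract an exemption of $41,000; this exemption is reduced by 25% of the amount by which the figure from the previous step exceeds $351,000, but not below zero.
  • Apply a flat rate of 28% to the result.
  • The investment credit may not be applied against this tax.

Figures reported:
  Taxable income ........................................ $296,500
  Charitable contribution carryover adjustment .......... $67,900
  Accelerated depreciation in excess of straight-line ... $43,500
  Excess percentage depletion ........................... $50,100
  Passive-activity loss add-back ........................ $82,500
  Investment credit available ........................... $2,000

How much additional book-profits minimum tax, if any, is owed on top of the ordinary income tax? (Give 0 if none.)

$88,695

Book-profits minimum tax:
  Adjusted income: $296,500 + $67,900 + $43,500 + $50,100 + $82,500 = $540,500
  Exemption: 25% × ($540,500 − $351,000) = $47,375 ≥ $41,000, so the exemption is fully phased out
  Base: $540,500 − $0 = $540,500
  $540,500 × 28% = $151,340

Ordinary income tax:
  $87,000 × 12% = $10,440
  $59,000 × 23% = $13,570
  $150,500 × 27% = $40,635
  → $64,645
  Less investment credit $2,000 → $62,645

Excess of book-profits minimum tax over ordinary income tax: $151,340 − $62,645 = $88,695.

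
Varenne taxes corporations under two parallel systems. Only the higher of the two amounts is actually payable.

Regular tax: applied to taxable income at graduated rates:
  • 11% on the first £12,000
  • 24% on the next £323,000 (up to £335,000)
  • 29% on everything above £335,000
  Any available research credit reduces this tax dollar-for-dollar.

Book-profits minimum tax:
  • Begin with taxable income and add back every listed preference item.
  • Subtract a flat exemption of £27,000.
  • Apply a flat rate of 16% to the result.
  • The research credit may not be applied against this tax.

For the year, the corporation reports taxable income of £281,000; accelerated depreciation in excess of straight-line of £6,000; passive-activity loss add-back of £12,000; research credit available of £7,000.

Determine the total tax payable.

£58,880

Book-profits minimum tax:
  Adjusted income: £281,000 + £6,000 + £12,000 = £299,000
  Less exemption £27,000 → base £272,000
  £272,000 × 16% = £43,520

Regular tax:
  £12,000 × 11% = £1,320
  £269,000 × 24% = £64,560
  → £65,880
  Less research credit £7,000 → £58,880

£58,880 > £43,520, so the regular tax governs.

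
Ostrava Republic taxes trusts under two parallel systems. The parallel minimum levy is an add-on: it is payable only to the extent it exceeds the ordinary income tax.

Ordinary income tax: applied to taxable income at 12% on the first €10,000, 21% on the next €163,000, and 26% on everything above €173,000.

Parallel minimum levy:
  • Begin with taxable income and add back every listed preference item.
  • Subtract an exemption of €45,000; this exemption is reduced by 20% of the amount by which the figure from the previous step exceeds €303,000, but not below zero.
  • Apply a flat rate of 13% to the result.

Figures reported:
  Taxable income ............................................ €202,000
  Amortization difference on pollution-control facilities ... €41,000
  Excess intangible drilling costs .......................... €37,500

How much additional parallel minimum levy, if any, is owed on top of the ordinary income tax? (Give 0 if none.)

€0

Ordinary income tax:
  €10,000 × 12% = €1,200
  €163,000 × 21% = €34,230
  €29,000 × 26% = €7,540
  → €42,970

Parallel minimum levy:
  Adjusted income: €202,000 + €41,000 + €37,500 = €280,500
  Exemption: €280,500 ≤ €303,000, so full €45,000 applies
  Base: €280,500 − €45,000 = €235,500
  €235,500 × 13% = €30,615

€30,615 ≤ €42,970, so no add-on is due.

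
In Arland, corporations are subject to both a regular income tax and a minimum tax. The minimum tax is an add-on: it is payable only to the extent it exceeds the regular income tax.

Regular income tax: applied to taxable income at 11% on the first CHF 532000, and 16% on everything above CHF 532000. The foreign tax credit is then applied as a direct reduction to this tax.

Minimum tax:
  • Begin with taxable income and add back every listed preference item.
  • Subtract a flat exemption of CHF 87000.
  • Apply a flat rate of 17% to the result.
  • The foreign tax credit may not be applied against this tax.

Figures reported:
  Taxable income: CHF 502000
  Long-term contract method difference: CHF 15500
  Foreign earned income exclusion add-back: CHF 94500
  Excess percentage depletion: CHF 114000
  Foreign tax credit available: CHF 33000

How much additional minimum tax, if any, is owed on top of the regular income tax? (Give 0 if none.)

CHF 86410

Minimum tax:
  Adjusted income: CHF 502000 + CHF 15500 + CHF 94500 + CHF 114000 = CHF 726000
  Less exemption CHF 87000 → base CHF 639000
  CHF 639000 × 17% = CHF 108630

Regular income tax:
  CHF 502000 × 11% = CHF 55220
  Less foreign tax credit CHF 33000 → CHF 22220

Excess of minimum tax over regular income tax: CHF 108630 − CHF 22220 = CHF 86410.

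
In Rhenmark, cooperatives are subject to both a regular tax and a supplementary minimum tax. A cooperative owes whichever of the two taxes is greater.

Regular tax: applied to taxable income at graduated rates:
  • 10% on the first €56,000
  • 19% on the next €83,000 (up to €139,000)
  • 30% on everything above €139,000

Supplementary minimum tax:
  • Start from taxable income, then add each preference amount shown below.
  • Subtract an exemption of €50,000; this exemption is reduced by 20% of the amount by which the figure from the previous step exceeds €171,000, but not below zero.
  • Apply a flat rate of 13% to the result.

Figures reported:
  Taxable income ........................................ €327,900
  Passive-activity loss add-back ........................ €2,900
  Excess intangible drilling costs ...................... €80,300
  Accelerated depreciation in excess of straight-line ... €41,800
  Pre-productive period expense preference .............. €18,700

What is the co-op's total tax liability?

Supplementary minimum tax:
  Adjusted income: €327,900 + €2,900 + €80,300 + €41,800 + €18,700 = €471,600
  Exemption: 20% × (€471,600 − €171,000) = €60,120 ≥ €50,000, so the exemption is fully phased out
  Base: €471,600 − €0 = €471,600
  €471,600 × 13% = €61,308

Regular tax:
  €56,000 × 10% = €5,600
  €83,000 × 19% = €15,770
  €188,900 × 30% = €56,670
  → €78,040

€78,040 > €61,308, so the regular tax governs.

€78,040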